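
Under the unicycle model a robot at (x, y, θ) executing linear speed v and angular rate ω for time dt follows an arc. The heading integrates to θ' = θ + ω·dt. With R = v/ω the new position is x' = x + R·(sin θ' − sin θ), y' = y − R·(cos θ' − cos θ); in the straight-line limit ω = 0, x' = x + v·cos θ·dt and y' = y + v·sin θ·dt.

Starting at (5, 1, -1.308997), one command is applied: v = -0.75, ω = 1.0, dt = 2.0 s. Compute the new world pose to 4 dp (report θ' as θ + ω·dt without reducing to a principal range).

θ' = -1.3090 + 1.0·2.0 = 0.6910
R = v/ω = -0.75/1.0 = -0.7500
x' = 5 + -0.7500·(sin 0.6910 − sin -1.3090) = 3.7976
y' = 1 − -0.7500·(cos 0.6910 − cos -1.3090) = 1.3838

(3.7976, 1.3838, 0.6910)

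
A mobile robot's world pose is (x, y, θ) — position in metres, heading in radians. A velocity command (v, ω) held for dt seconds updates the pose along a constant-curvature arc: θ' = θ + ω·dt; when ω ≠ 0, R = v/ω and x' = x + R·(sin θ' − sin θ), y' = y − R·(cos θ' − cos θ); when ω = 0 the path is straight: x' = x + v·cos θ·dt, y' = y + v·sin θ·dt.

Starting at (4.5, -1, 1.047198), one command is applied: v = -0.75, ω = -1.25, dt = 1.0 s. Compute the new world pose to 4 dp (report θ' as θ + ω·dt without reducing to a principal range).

θ' = 1.0472 + -1.25·1.0 = -0.2028
R = v/ω = -0.75/-1.25 = 0.6000
x' = 4.5 + 0.6000·(sin -0.2028 − sin 1.0472) = 3.8595
y' = -1 − 0.6000·(cos -0.2028 − cos 1.0472) = -1.2877

(3.8595, -1.2877, -0.2028)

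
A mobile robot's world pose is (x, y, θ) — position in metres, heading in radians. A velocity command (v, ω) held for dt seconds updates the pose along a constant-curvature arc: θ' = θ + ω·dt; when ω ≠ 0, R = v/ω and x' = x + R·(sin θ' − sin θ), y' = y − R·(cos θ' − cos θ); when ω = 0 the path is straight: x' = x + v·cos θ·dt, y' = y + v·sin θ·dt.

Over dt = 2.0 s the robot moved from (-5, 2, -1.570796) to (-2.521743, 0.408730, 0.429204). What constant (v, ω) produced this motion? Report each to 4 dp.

v = 1.7500, ω = 1.0000

Δθ = 0.429204 − -1.570796 = 2.000000
ω = Δθ/dt = 2.000000/2.0 = 1.0000
R = Δx/(sin θ' − sin θ) = 1.7500
v = R·ω = 1.7500·1.0000 = 1.7500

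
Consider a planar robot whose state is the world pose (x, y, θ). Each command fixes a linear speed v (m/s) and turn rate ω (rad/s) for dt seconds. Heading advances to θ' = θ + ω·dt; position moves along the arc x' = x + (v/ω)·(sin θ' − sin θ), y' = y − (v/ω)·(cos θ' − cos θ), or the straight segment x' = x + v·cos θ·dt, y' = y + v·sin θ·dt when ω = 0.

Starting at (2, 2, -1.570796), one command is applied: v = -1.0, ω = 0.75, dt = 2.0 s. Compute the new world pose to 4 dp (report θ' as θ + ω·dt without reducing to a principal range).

(0.7610, 3.3300, -0.0708)

θ' = -1.5708 + 0.75·2.0 = -0.0708
R = v/ω = -1.0/0.75 = -1.3333
x' = 2 + -1.3333·(sin -0.0708 − sin -1.5708) = 0.7610
y' = 2 − -1.3333·(cos -0.0708 − cos -1.5708) = 3.3300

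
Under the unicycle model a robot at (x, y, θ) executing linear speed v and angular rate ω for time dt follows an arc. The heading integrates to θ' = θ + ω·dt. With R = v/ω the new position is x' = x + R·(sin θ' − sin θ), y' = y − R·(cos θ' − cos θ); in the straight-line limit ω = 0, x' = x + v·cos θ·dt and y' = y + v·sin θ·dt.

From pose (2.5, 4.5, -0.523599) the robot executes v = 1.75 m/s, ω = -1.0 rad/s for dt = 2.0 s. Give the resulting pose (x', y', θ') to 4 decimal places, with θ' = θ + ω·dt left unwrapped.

θ' = -0.5236 + -1.0·2.0 = -2.5236
R = v/ω = 1.75/-1.0 = -1.7500
x' = 2.5 + -1.7500·(sin -2.5236 − sin -0.5236) = 2.6390
y' = 4.5 − -1.7500·(cos -2.5236 − cos -0.5236) = 1.5581

(2.6390, 1.5581, -2.5236)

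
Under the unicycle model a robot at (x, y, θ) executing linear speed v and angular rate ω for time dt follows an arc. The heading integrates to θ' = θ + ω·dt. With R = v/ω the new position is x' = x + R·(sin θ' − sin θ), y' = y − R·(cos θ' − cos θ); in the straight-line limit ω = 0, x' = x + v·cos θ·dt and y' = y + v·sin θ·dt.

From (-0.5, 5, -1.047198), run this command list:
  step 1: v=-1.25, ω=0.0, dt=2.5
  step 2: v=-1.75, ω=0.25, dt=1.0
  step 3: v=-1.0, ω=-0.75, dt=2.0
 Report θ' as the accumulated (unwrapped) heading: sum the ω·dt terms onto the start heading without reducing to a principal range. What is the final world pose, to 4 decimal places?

(-3.1598, 10.9145, -2.2972)

step 1: θ'=-1.0472 (straight) → pose (-2.0625, 7.7063, -1.0472)
step 2: θ'=-0.7972 (R=-7.0000) → pose (-3.1169, 9.0973, -0.7972)
step 3: θ'=-2.2972 (R=1.3333) → pose (-3.1598, 10.9145, -2.2972)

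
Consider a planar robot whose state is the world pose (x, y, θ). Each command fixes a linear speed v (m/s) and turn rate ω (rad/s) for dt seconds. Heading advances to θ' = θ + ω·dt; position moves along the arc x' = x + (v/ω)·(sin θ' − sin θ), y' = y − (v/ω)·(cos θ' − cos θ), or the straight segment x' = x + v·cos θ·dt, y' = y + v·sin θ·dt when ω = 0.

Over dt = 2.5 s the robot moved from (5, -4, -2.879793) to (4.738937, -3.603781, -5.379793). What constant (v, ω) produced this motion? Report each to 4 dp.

Δθ = -5.379793 − -2.879793 = -2.500000
ω = Δθ/dt = -2.500000/2.5 = -1.0000
R = −Δy/(cos θ' − cos θ) = -0.2500
v = R·ω = -0.2500·-1.0000 = 0.2500

v = 0.2500, ω = -1.0000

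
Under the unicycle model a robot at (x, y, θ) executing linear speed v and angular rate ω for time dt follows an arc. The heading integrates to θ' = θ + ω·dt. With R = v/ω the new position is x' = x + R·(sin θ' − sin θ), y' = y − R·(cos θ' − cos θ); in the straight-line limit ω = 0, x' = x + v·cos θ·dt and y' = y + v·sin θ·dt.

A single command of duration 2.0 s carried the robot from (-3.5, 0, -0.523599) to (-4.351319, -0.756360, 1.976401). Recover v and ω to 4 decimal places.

v = -0.7500, ω = 1.2500

Δθ = 1.976401 − -0.523599 = 2.500000
ω = Δθ/dt = 2.500000/2.0 = 1.2500
R = Δx/(sin θ' − sin θ) = -0.6000
v = R·ω = -0.6000·1.2500 = -0.7500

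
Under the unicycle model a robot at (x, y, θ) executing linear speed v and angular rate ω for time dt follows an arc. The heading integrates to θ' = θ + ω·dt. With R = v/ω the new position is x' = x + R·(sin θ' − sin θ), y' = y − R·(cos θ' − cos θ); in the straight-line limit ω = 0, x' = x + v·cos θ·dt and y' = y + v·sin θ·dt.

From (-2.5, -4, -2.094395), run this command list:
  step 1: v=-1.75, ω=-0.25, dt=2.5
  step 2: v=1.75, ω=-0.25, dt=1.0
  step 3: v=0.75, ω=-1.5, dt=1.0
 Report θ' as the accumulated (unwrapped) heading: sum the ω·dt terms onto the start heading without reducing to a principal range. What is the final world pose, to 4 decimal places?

step 1: θ'=-2.7194 (R=7.0000) → pose (0.6938, -1.1147, -2.7194)
step 2: θ'=-2.9694 (R=-7.0000) → pose (-0.9751, -1.6258, -2.9694)
step 3: θ'=-4.4694 (R=-0.5000) → pose (-1.5461, -1.2535, -4.4694)

(-1.5461, -1.2535, -4.4694)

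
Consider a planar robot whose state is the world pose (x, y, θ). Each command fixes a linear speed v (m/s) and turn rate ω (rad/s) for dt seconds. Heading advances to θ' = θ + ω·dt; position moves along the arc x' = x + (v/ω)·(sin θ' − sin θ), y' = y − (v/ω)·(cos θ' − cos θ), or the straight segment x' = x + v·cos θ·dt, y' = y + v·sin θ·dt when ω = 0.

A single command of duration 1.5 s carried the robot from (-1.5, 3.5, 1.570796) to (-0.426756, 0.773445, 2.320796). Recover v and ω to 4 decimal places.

v = -2.0000, ω = 0.5000

Δθ = 2.320796 − 1.570796 = 0.750000
ω = Δθ/dt = 0.750000/1.5 = 0.5000
R = −Δy/(cos θ' − cos θ) = -4.0000
v = R·ω = -4.0000·0.5000 = -2.0000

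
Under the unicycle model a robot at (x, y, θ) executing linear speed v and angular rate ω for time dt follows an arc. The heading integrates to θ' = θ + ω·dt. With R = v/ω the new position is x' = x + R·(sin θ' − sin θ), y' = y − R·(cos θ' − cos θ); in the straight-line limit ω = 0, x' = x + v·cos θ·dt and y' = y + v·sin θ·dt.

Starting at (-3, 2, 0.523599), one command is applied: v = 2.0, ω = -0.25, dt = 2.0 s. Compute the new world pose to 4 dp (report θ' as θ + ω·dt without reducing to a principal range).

θ' = 0.5236 + -0.25·2.0 = 0.0236
R = v/ω = 2.0/-0.25 = -8.0000
x' = -3 + -8.0000·(sin 0.0236 − sin 0.5236) = 0.8112
y' = 2 − -8.0000·(cos 0.0236 − cos 0.5236) = 3.0696

(0.8112, 3.0696, 0.0236)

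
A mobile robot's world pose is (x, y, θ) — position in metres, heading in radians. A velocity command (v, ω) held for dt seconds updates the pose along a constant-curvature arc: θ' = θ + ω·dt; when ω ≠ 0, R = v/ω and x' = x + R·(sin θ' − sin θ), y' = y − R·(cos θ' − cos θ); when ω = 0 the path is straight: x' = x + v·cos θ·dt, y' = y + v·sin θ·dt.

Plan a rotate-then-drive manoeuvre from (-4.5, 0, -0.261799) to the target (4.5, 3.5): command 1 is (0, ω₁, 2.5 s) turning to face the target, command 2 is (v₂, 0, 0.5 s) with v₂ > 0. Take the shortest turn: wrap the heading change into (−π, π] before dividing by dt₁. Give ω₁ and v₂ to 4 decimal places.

heading to target = atan2(3.5−0, 4.5−-4.5) = 0.3709
Δθ = wrap(0.3709 − -0.2618) = 0.6327; ω₁ = Δθ/dt₁ = 0.2531
distance = √((4.5−-4.5)² + (3.5−0)²) = 9.6566; v₂ = distance/dt₂ = 19.3132

ω₁ = 0.2531, v₂ = 19.3132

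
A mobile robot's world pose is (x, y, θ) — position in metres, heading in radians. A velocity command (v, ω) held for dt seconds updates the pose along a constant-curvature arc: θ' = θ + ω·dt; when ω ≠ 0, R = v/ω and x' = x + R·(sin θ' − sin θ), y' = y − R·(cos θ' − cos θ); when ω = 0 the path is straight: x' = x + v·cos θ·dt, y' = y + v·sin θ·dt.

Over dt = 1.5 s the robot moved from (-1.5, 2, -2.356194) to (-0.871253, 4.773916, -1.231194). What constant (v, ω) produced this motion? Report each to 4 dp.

Δθ = -1.231194 − -2.356194 = 1.125000
ω = Δθ/dt = 1.125000/1.5 = 0.7500
R = −Δy/(cos θ' − cos θ) = -2.6667
v = R·ω = -2.6667·0.7500 = -2.0000

v = -2.0000, ω = 0.7500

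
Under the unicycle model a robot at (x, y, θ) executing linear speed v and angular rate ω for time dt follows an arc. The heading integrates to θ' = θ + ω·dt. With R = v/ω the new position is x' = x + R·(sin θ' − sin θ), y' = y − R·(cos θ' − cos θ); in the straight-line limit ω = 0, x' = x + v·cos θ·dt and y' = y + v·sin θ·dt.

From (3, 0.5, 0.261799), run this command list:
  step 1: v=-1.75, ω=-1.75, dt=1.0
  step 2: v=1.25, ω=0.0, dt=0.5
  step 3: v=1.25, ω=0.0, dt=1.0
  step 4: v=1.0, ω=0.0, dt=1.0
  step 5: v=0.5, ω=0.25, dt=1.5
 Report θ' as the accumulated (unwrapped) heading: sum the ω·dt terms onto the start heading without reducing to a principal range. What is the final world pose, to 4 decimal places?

step 1: θ'=-1.4882 (R=1.0000) → pose (1.7446, 1.3834, -1.4882)
step 2: θ'=-1.4882 (straight) → pose (1.7962, 0.7606, -1.4882)
step 3: θ'=-1.4882 (straight) → pose (1.8993, -0.4852, -1.4882)
step 4: θ'=-1.4882 (straight) → pose (1.9818, -1.4818, -1.4882)
step 5: θ'=-1.1132 (R=2.0000) → pose (2.1807, -2.2004, -1.1132)

(2.1807, -2.2004, -1.1132)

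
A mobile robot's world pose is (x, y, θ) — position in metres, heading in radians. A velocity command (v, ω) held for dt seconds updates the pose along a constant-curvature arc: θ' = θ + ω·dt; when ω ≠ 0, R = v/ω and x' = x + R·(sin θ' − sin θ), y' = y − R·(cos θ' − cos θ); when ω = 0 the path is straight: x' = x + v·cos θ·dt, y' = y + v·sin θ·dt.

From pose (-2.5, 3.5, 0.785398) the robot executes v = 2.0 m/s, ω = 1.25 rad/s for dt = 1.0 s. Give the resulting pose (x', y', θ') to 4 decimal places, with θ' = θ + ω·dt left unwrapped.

θ' = 0.7854 + 1.25·1.0 = 2.0354
R = v/ω = 2.0/1.25 = 1.6000
x' = -2.5 + 1.6000·(sin 2.0354 − sin 0.7854) = -2.2010
y' = 3.5 − 1.6000·(cos 2.0354 − cos 0.7854) = 5.3483

(-2.2010, 5.3483, 2.0354)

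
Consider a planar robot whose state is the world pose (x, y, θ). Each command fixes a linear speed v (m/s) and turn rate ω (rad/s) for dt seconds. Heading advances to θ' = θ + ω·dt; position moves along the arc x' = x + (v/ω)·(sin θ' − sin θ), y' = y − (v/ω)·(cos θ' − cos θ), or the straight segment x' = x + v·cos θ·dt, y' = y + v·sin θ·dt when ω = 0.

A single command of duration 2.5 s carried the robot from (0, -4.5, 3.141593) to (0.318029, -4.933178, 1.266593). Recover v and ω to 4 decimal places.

Δθ = 1.266593 − 3.141593 = -1.875000
ω = Δθ/dt = -1.875000/2.5 = -0.7500
R = −Δy/(cos θ' − cos θ) = 0.3333
v = R·ω = 0.3333·-0.7500 = -0.2500

v = -0.2500, ω = -0.7500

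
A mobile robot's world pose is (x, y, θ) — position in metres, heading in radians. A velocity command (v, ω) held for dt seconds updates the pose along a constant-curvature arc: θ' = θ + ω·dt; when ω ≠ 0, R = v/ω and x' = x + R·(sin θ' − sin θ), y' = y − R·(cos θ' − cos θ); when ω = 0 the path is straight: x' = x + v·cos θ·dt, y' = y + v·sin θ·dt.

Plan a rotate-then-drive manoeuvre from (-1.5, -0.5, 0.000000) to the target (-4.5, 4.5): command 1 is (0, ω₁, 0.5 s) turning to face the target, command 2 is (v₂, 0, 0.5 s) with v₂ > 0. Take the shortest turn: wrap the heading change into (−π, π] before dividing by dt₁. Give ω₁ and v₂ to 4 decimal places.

ω₁ = 4.2224, v₂ = 11.6619

heading to target = atan2(4.5−-0.5, -4.5−-1.5) = 2.1112
Δθ = wrap(2.1112 − 0.0000) = 2.1112; ω₁ = Δθ/dt₁ = 4.2224
distance = √((-4.5−-1.5)² + (4.5−-0.5)²) = 5.8310; v₂ = distance/dt₂ = 11.6619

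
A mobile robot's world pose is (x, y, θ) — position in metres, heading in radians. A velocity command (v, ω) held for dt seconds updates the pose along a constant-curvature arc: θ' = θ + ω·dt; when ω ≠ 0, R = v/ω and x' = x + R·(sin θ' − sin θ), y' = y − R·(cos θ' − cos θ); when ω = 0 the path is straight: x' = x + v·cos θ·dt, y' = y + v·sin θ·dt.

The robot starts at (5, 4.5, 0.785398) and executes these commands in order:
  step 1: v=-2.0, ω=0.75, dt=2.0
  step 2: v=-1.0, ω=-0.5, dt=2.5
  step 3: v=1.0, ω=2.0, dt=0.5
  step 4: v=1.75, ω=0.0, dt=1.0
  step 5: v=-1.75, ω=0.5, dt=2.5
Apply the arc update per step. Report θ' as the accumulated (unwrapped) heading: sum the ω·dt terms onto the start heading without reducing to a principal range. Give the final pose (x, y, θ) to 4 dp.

(7.9442, -1.3161, 3.2854)

step 1: θ'=2.2854 (R=-2.6667) → pose (4.8713, 0.8669, 2.2854)
step 2: θ'=1.0354 (R=2.0000) → pose (5.0808, -1.4641, 1.0354)
step 3: θ'=2.0354 (R=0.5000) → pose (5.0977, -0.9850, 2.0354)
step 4: θ'=2.0354 (straight) → pose (4.3136, 0.5795, 2.0354)
step 5: θ'=3.2854 (R=-3.5000) → pose (7.9442, -1.3161, 3.2854)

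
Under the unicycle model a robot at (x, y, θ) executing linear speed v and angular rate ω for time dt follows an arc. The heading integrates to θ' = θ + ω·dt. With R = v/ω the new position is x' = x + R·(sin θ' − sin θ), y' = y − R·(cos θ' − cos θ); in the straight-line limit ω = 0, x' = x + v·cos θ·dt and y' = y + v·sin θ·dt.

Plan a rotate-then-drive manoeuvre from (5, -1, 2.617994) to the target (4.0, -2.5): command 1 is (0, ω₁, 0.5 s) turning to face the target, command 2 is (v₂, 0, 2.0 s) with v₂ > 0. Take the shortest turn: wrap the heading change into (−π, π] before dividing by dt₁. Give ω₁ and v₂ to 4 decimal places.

heading to target = atan2(-2.5−-1, 4−5) = -2.1588
Δθ = wrap(-2.1588 − 2.6180) = 1.5064; ω₁ = Δθ/dt₁ = 3.0128
distance = √((4−5)² + (-2.5−-1)²) = 1.8028; v₂ = distance/dt₂ = 0.9014

ω₁ = 3.0128, v₂ = 0.9014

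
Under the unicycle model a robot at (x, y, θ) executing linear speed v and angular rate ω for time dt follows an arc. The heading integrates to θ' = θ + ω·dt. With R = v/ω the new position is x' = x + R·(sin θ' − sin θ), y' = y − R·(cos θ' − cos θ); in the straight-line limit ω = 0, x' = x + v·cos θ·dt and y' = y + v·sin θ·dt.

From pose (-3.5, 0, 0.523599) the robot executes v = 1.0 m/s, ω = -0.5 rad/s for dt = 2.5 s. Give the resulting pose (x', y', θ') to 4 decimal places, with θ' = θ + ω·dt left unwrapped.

(-1.1716, -0.2369, -0.7264)

θ' = 0.5236 + -0.5·2.5 = -0.7264
R = v/ω = 1.0/-0.5 = -2.0000
x' = -3.5 + -2.0000·(sin -0.7264 − sin 0.5236) = -1.1716
y' = 0 − -2.0000·(cos -0.7264 − cos 0.5236) = -0.2369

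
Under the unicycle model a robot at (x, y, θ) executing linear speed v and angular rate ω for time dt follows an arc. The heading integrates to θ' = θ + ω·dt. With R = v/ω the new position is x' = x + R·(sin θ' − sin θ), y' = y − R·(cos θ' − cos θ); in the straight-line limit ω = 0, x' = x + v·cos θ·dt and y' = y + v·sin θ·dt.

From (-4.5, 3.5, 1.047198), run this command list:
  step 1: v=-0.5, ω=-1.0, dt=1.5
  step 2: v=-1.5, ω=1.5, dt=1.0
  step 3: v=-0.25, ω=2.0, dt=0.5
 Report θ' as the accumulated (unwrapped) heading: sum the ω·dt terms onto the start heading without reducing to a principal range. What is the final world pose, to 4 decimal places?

step 1: θ'=-0.4528 (R=0.5000) → pose (-5.1518, 3.3004, -0.4528)
step 2: θ'=1.0472 (R=-1.0000) → pose (-6.4553, 2.9012, 1.0472)
step 3: θ'=2.0472 (R=-0.1250) → pose (-6.4581, 2.7813, 2.0472)

(-6.4581, 2.7813, 2.0472)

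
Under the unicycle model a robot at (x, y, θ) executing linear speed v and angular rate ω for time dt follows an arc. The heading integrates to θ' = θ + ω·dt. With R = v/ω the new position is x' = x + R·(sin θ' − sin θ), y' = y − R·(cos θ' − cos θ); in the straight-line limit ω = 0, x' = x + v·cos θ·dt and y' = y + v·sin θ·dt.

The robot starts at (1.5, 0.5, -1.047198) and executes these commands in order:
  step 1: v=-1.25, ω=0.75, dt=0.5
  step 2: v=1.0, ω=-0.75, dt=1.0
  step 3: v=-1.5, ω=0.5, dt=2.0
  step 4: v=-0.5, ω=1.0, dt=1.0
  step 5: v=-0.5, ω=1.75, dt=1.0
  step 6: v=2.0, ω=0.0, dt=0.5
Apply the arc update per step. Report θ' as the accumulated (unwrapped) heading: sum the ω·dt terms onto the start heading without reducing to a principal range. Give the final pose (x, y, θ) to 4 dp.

(-1.3712, 2.6714, 2.3278)

step 1: θ'=-0.6722 (R=-1.6667) → pose (1.0945, 0.9708, -0.6722)
step 2: θ'=-1.4222 (R=-1.3333) → pose (1.5828, 0.1249, -1.4222)
step 3: θ'=-0.4222 (R=-3.0000) → pose (-0.1548, 2.4173, -0.4222)
step 4: θ'=0.5778 (R=-0.5000) → pose (-0.6328, 2.3800, 0.5778)
step 5: θ'=2.3278 (R=-0.2857) → pose (-0.6844, 1.9445, 2.3278)
step 6: θ'=2.3278 (straight) → pose (-1.3712, 2.6714, 2.3278)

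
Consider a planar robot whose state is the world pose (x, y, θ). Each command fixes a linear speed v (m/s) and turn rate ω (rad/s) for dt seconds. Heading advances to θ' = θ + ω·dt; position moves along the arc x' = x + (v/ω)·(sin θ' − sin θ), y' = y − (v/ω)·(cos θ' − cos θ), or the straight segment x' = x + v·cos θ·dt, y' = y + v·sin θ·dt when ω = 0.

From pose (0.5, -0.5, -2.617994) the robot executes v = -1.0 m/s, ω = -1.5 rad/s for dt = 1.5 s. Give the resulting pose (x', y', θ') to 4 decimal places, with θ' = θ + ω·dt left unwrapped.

(1.4919, -1.1807, -4.8680)

θ' = -2.6180 + -1.5·1.5 = -4.8680
R = v/ω = -1.0/-1.5 = 0.6667
x' = 0.5 + 0.6667·(sin -4.8680 − sin -2.6180) = 1.4919
y' = -0.5 − 0.6667·(cos -4.8680 − cos -2.6180) = -1.1807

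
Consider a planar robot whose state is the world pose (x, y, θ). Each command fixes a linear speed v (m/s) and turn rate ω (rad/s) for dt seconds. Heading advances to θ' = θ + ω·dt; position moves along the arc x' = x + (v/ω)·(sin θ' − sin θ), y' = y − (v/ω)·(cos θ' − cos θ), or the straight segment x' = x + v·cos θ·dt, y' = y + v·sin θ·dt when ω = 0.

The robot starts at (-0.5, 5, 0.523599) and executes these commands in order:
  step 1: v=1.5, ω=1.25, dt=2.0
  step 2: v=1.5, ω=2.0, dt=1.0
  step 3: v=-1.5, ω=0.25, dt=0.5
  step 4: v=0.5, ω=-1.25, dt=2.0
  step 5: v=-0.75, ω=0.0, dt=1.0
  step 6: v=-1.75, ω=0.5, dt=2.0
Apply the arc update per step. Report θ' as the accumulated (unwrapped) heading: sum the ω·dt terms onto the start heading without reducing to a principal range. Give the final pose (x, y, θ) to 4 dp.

(1.4301, 6.1014, 3.6486)

step 1: θ'=3.0236 (R=1.2000) → pose (-0.9587, 7.2309, 3.0236)
step 2: θ'=5.0236 (R=0.7500) → pose (-1.7610, 6.2564, 5.0236)
step 3: θ'=5.1486 (R=-6.0000) → pose (-2.0346, 6.9542, 5.1486)
step 4: θ'=2.6486 (R=-0.4000) → pose (-2.5865, 6.4329, 2.6486)
step 5: θ'=2.6486 (straight) → pose (-1.9258, 6.0779, 2.6486)
step 6: θ'=3.6486 (R=-3.5000) → pose (1.4301, 6.1014, 3.6486)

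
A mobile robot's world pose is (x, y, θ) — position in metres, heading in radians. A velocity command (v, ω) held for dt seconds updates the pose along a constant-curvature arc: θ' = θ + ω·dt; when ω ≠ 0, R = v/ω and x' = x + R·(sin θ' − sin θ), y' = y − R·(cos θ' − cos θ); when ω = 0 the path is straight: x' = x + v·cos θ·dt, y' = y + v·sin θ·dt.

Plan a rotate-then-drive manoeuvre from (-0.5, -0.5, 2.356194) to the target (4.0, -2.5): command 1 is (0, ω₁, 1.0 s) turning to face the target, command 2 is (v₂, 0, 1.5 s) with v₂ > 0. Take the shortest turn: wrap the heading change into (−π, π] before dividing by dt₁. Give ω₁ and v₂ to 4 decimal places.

ω₁ = -2.7744, v₂ = 3.2830

heading to target = atan2(-2.5−-0.5, 4−-0.5) = -0.4182
Δθ = wrap(-0.4182 − 2.3562) = -2.7744; ω₁ = Δθ/dt₁ = -2.7744
distance = √((4−-0.5)² + (-2.5−-0.5)²) = 4.9244; v₂ = distance/dt₂ = 3.2830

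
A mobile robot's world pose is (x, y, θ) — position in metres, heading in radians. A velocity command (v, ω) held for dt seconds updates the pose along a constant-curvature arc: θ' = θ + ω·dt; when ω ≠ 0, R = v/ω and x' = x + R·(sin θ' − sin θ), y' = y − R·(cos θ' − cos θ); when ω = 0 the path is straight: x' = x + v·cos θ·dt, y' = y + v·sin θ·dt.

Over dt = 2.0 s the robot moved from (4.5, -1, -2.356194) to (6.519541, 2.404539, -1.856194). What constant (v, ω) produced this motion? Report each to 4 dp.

Δθ = -1.856194 − -2.356194 = 0.500000
ω = Δθ/dt = 0.500000/2.0 = 0.2500
R = −Δy/(cos θ' − cos θ) = -8.0000
v = R·ω = -8.0000·0.2500 = -2.0000

v = -2.0000, ω = 0.2500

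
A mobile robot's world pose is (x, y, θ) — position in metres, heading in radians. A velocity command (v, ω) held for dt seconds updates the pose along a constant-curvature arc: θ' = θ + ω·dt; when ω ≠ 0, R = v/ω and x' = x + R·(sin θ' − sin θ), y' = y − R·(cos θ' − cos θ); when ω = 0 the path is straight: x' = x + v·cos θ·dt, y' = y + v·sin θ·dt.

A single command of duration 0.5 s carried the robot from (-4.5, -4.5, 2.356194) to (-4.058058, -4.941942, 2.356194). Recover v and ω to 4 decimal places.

Δθ = 2.356194 − 2.356194 = 0.000000
ω = Δθ/dt = 0.000000/0.5 = 0.0000
ω = 0 → v = (Δx·cos θ + Δy·sin θ)/dt = -1.2500

v = -1.2500, ω = 0.0000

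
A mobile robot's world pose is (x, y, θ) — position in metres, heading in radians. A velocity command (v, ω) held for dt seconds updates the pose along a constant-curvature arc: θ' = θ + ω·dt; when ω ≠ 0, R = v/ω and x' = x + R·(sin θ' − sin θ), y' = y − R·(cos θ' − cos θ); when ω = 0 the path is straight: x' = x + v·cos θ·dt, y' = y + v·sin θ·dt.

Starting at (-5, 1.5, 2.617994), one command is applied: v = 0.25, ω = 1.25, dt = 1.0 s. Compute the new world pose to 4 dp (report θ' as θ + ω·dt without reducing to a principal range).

(-5.2328, 1.4763, 3.8680)

θ' = 2.6180 + 1.25·1.0 = 3.8680
R = v/ω = 0.25/1.25 = 0.2000
x' = -5 + 0.2000·(sin 3.8680 − sin 2.6180) = -5.2328
y' = 1.5 − 0.2000·(cos 3.8680 − cos 2.6180) = 1.4763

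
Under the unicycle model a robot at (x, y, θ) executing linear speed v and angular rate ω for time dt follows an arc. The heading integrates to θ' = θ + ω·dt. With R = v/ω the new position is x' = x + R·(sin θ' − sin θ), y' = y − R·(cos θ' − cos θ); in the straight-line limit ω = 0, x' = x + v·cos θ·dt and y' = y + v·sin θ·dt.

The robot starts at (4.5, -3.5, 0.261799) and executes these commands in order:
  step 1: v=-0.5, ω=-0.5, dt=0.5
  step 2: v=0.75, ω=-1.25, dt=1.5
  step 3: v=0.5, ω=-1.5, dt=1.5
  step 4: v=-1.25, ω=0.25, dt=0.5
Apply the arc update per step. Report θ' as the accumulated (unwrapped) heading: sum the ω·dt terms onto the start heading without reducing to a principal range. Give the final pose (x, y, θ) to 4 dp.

(4.6239, -4.8916, -3.9882)

step 1: θ'=0.0118 (R=1.0000) → pose (4.2530, -3.5340, 0.0118)
step 2: θ'=-1.8632 (R=-0.6000) → pose (4.8346, -4.3069, -1.8632)
step 3: θ'=-4.1132 (R=-0.3333) → pose (4.2401, -4.3988, -4.1132)
step 4: θ'=-3.9882 (R=-5.0000) → pose (4.6239, -4.8916, -3.9882)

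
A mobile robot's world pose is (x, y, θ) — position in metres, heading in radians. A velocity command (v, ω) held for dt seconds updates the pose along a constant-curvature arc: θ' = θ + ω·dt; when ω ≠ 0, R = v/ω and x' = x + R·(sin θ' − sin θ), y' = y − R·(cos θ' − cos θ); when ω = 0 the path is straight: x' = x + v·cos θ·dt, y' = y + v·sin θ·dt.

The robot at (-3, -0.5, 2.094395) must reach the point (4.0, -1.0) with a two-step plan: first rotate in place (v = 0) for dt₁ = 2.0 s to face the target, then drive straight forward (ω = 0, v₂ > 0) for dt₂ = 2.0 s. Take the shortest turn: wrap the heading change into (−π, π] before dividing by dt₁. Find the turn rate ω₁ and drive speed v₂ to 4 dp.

ω₁ = -1.0829, v₂ = 3.5089

heading to target = atan2(-1−-0.5, 4−-3) = -0.0713
Δθ = wrap(-0.0713 − 2.0944) = -2.1657; ω₁ = Δθ/dt₁ = -1.0829
distance = √((4−-3)² + (-1−-0.5)²) = 7.0178; v₂ = distance/dt₂ = 3.5089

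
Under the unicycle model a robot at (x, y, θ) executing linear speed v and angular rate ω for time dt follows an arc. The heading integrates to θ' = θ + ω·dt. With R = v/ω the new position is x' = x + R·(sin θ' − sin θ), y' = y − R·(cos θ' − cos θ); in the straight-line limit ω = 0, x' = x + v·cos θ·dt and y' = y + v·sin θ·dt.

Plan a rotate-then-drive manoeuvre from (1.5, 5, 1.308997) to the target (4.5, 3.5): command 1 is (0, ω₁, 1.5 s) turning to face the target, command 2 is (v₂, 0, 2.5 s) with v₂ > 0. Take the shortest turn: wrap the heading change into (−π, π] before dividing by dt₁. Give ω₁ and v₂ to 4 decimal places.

ω₁ = -1.1818, v₂ = 1.3416

heading to target = atan2(3.5−5, 4.5−1.5) = -0.4636
Δθ = wrap(-0.4636 − 1.3090) = -1.7726; ω₁ = Δθ/dt₁ = -1.1818
distance = √((4.5−1.5)² + (3.5−5)²) = 3.3541; v₂ = distance/dt₂ = 1.3416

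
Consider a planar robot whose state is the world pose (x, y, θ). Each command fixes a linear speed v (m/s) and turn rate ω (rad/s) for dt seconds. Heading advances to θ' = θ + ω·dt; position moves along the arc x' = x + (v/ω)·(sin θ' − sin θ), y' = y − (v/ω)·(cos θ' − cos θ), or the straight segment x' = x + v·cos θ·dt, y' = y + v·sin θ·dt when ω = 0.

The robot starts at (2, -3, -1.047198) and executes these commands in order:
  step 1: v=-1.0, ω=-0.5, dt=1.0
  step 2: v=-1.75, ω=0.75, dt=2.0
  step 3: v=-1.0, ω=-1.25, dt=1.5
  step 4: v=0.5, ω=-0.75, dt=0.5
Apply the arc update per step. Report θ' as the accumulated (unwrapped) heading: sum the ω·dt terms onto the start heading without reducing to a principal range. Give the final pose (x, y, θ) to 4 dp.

(-1.3309, 1.0897, -2.2972)

step 1: θ'=-1.5472 (R=2.0000) → pose (1.7326, -2.0472, -1.5472)
step 2: θ'=-0.0472 (R=-2.3333) → pose (-0.4900, 0.2285, -0.0472)
step 3: θ'=-1.9222 (R=0.8000) → pose (-1.2034, 1.3030, -1.9222)
step 4: θ'=-2.2972 (R=-0.6667) → pose (-1.3309, 1.0897, -2.2972)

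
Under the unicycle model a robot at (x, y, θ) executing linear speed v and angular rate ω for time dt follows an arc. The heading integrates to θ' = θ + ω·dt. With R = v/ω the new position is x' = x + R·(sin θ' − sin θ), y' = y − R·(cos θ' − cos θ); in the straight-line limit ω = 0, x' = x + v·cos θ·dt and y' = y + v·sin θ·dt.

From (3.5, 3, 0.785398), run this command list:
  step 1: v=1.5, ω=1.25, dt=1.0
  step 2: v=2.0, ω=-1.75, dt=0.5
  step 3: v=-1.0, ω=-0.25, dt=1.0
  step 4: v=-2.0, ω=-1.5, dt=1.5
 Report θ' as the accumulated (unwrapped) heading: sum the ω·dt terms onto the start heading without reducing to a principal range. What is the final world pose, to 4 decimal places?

step 1: θ'=2.0354 (R=1.2000) → pose (3.7243, 4.3862, 2.0354)
step 2: θ'=1.1604 (R=-1.1429) → pose (3.6980, 5.3543, 1.1604)
step 3: θ'=0.9104 (R=4.0000) → pose (3.1892, 4.4964, 0.9104)
step 4: θ'=-1.3396 (R=1.3333) → pose (0.8383, 5.0088, -1.3396)

(0.8383, 5.0088, -1.3396)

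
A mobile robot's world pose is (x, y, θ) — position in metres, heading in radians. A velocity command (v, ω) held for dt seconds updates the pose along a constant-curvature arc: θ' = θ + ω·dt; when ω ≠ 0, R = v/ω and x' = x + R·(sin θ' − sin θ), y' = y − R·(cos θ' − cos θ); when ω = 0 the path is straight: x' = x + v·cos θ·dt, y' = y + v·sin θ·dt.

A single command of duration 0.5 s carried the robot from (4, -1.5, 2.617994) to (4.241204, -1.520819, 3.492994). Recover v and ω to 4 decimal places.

v = -0.5000, ω = 1.7500

Δθ = 3.492994 − 2.617994 = 0.875000
ω = Δθ/dt = 0.875000/0.5 = 1.7500
R = Δx/(sin θ' − sin θ) = -0.2857
v = R·ω = -0.2857·1.7500 = -0.5000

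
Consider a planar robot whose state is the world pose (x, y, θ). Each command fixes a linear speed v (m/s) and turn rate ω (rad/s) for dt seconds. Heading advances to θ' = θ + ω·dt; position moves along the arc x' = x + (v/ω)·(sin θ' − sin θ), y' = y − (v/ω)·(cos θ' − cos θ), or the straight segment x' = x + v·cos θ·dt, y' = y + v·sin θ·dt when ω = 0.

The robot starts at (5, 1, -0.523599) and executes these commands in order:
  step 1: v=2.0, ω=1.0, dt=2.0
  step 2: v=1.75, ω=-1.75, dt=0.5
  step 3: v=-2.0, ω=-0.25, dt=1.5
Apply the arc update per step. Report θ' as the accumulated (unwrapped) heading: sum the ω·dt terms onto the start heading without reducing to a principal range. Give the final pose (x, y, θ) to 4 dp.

(5.6902, 2.0743, 0.2264)

step 1: θ'=1.4764 (R=2.0000) → pose (7.9911, 2.5435, 1.4764)
step 2: θ'=0.6014 (R=-1.0000) → pose (8.4208, 3.2738, 0.6014)
step 3: θ'=0.2264 (R=8.0000) → pose (5.6902, 2.0743, 0.2264)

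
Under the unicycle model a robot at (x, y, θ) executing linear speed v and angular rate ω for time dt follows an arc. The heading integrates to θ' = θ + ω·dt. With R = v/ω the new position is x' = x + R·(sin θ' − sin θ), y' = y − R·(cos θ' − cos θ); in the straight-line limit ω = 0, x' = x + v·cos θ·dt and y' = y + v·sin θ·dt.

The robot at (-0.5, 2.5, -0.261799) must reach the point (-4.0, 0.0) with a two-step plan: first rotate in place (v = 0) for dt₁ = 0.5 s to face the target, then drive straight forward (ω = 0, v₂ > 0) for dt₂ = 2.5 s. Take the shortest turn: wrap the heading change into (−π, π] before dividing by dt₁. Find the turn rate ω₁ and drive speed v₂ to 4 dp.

heading to target = atan2(0−2.5, -4−-0.5) = -2.5213
Δθ = wrap(-2.5213 − -0.2618) = -2.2595; ω₁ = Δθ/dt₁ = -4.5191
distance = √((-4−-0.5)² + (0−2.5)²) = 4.3012; v₂ = distance/dt₂ = 1.7205

ω₁ = -4.5191, v₂ = 1.7205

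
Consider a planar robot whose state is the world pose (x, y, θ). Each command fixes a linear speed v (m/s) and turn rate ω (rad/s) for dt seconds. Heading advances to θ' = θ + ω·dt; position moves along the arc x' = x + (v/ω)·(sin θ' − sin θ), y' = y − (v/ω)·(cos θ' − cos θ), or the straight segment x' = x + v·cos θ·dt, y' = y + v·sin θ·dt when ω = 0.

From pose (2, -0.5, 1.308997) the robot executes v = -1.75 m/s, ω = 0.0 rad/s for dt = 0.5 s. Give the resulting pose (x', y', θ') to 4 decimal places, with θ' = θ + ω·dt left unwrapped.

θ' = 1.3090 + 0.0·0.5 = 1.3090
ω = 0 → straight: x' = 2 + -1.75·cos(1.3090)·0.5 = 1.7735
y' = -0.5 + -1.75·sin(1.3090)·0.5 = -1.3452

(1.7735, -1.3452, 1.3090)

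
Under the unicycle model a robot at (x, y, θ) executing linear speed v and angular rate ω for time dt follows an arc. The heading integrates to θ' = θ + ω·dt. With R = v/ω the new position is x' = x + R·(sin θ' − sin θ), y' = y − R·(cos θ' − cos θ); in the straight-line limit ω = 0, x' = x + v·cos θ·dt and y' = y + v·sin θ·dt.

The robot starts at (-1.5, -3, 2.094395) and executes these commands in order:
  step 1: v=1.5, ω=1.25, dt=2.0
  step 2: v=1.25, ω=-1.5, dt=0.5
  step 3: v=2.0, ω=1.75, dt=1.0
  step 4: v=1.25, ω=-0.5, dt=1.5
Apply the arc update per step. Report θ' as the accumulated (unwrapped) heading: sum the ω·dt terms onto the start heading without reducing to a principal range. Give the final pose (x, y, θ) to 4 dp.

step 1: θ'=4.5944 (R=1.2000) → pose (-3.7309, -3.4587, 4.5944)
step 2: θ'=3.8444 (R=-0.8333) → pose (-4.0198, -3.9965, 3.8444)
step 3: θ'=5.5944 (R=1.1429) → pose (-4.0075, -5.7508, 5.5944)
step 4: θ'=4.8444 (R=-2.5000) → pose (-3.1183, -7.3518, 4.8444)

(-3.1183, -7.3518, 4.8444)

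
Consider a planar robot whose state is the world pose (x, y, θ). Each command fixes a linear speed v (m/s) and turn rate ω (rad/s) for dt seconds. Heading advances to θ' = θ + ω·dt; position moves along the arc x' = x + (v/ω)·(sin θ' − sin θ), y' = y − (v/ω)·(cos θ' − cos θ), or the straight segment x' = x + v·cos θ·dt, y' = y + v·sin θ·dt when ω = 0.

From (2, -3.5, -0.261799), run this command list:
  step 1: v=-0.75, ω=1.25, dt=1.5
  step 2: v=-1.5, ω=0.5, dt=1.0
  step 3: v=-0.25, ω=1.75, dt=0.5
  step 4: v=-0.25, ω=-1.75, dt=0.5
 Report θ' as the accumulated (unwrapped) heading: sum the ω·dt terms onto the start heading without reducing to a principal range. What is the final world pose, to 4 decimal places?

(1.8742, -5.6613, 2.1132)

step 1: θ'=1.6132 (R=-0.6000) → pose (1.2452, -4.1050, 1.6132)
step 2: θ'=2.1132 (R=-3.0000) → pose (1.6731, -5.5264, 2.1132)
step 3: θ'=2.9882 (R=-0.1429) → pose (1.7737, -5.5938, 2.9882)
step 4: θ'=2.1132 (R=0.1429) → pose (1.8742, -5.6613, 2.1132)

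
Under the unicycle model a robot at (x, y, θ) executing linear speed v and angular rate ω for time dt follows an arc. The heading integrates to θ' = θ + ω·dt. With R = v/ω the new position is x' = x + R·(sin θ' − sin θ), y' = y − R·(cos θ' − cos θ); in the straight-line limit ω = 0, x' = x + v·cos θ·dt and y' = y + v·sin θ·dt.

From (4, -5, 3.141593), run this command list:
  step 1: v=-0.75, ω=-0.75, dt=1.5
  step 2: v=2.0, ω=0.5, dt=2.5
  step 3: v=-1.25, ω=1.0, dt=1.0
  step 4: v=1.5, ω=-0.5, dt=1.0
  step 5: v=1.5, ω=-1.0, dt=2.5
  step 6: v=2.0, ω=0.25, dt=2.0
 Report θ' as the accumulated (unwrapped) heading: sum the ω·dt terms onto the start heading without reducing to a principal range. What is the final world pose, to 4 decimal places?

(-1.2793, 1.8556, 1.7666)

step 1: θ'=2.0166 (R=1.0000) → pose (4.9023, -5.5688, 2.0166)
step 2: θ'=3.2666 (R=4.0000) → pose (0.7945, -3.3247, 3.2666)
step 3: θ'=4.2666 (R=-1.2500) → pose (1.7665, -2.6235, 4.2666)
step 4: θ'=3.7666 (R=-3.0000) → pose (0.8150, -3.7628, 3.7666)
step 5: θ'=1.2666 (R=-1.5000) → pose (-1.4938, -2.0971, 1.2666)
step 6: θ'=1.7666 (R=8.0000) → pose (-1.2793, 1.8556, 1.7666)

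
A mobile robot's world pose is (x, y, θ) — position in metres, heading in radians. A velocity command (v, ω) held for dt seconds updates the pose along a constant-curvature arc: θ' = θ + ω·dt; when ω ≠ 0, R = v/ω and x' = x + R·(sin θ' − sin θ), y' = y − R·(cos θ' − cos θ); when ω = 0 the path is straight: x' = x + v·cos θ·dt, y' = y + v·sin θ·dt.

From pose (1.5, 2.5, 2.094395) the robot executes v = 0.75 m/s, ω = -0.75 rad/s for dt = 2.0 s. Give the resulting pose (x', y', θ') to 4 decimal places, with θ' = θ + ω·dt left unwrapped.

θ' = 2.0944 + -0.75·2.0 = 0.5944
R = v/ω = 0.75/-0.75 = -1.0000
x' = 1.5 + -1.0000·(sin 0.5944 − sin 2.0944) = 1.8060
y' = 2.5 − -1.0000·(cos 0.5944 − cos 2.0944) = 3.8285

(1.8060, 3.8285, 0.5944)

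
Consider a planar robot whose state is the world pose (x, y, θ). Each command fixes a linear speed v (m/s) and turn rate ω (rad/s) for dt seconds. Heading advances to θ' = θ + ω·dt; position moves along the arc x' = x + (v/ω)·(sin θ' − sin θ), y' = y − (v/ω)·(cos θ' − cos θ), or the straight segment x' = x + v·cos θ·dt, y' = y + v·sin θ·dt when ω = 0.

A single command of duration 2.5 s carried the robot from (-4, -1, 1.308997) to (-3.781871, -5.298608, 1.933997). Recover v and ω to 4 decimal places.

v = -1.7500, ω = 0.2500

Δθ = 1.933997 − 1.308997 = 0.625000
ω = Δθ/dt = 0.625000/2.5 = 0.2500
R = −Δy/(cos θ' − cos θ) = -7.0000
v = R·ω = -7.0000·0.2500 = -1.7500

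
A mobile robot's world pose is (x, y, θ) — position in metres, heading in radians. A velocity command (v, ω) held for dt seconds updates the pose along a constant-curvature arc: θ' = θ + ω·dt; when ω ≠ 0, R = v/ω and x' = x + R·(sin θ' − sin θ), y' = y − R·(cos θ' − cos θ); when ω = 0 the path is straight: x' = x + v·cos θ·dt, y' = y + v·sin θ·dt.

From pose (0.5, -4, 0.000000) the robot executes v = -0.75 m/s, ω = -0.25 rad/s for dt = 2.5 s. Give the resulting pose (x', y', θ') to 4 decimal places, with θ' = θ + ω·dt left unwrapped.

θ' = 0.0000 + -0.25·2.5 = -0.6250
R = v/ω = -0.75/-0.25 = 3.0000
x' = 0.5 + 3.0000·(sin -0.6250 − sin 0.0000) = -1.2553
y' = -4 − 3.0000·(cos -0.6250 − cos 0.0000) = -3.4329

(-1.2553, -3.4329, -0.6250)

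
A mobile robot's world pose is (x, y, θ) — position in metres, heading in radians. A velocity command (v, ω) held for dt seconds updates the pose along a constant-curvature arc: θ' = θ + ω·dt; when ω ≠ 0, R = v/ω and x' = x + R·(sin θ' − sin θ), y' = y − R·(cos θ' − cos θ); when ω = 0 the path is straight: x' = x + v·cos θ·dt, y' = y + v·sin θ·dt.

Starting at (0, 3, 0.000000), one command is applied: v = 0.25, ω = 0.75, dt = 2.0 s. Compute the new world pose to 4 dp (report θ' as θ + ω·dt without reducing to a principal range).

θ' = 0.0000 + 0.75·2.0 = 1.5000
R = v/ω = 0.25/0.75 = 0.3333
x' = 0 + 0.3333·(sin 1.5000 − sin 0.0000) = 0.3325
y' = 3 − 0.3333·(cos 1.5000 − cos 0.0000) = 3.3098

(0.3325, 3.3098, 1.5000)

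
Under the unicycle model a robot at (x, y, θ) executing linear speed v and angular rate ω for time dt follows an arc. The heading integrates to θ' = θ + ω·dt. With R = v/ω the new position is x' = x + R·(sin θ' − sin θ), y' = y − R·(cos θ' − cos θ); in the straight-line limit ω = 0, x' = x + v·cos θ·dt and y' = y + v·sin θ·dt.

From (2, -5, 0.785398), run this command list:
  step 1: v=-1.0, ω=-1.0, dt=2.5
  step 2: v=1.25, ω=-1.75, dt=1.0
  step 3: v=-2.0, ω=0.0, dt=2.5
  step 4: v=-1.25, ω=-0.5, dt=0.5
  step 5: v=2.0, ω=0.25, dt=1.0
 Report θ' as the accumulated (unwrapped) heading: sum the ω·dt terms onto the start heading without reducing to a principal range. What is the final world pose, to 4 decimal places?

(2.8749, -5.7176, -3.4646)

step 1: θ'=-1.7146 (R=1.0000) → pose (0.3032, -4.1496, -1.7146)
step 2: θ'=-3.4646 (R=-0.7143) → pose (-0.6304, -4.7246, -3.4646)
step 3: θ'=-3.4646 (straight) → pose (4.1110, -6.3117, -3.4646)
step 4: θ'=-3.7146 (R=2.5000) → pose (4.6728, -6.5817, -3.7146)
step 5: θ'=-3.4646 (R=8.0000) → pose (2.8749, -5.7176, -3.4646)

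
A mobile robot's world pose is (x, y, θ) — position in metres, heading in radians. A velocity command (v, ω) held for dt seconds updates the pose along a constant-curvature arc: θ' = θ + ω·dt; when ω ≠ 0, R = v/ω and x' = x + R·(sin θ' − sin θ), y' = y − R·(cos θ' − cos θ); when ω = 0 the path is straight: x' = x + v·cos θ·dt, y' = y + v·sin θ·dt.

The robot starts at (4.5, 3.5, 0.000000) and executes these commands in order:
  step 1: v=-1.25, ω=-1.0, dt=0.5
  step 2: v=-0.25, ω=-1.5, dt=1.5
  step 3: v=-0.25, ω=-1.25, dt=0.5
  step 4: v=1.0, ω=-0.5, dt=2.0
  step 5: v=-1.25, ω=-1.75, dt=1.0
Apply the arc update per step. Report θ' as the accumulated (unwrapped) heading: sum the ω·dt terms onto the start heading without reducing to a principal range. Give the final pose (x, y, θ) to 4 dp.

(2.0534, 4.3050, -6.1250)

step 1: θ'=-0.5000 (R=1.2500) → pose (3.9007, 3.6530, -0.5000)
step 2: θ'=-2.7500 (R=0.1667) → pose (3.9170, 3.9533, -2.7500)
step 3: θ'=-3.3750 (R=0.2000) → pose (4.0396, 3.9631, -3.3750)
step 4: θ'=-4.3750 (R=-2.0000) → pose (2.6149, 5.2468, -4.3750)
step 5: θ'=-6.1250 (R=0.7143) → pose (2.0534, 4.3050, -6.1250)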